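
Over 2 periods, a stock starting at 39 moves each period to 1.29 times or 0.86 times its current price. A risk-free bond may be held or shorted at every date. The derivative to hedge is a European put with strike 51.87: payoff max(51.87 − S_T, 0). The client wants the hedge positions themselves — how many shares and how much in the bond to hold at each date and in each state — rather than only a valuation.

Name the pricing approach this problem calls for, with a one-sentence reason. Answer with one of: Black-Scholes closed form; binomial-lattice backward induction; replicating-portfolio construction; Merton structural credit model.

Key observation: the task asks for the hedge itself — share and bond holdings at every node of the 2-period tree on spot 39 with factors 1.29/0.86 — which is exactly what the replicating-portfolio construction produces.

framework: replicating-portfolio construction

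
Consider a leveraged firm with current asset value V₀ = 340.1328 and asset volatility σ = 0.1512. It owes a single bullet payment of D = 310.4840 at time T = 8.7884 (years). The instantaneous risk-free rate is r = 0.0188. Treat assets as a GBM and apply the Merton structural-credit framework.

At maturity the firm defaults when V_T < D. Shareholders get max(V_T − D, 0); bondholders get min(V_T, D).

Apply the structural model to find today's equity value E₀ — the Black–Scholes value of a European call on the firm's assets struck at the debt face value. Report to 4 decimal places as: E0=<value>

Equity is a call on the firm's assets struck at D = 310.4840:
d₁ = [ln(V₀/D) + (r + σ²/2)T] / (σ√T)
   = [ln(340.1328/310.4840) + (0.0188 + 0.5·0.1512²)·8.7884] / (0.1512·√8.7884)
   = [0.091204 + 0.265680] / 0.448236 = 0.796195
d₂ = d₁ − σ√T = 0.796195 − 0.448236 = 0.347959
N(d₁) = 0.787041,  N(d₂) = 0.636065,  e^(−rT) = 0.847706
E₀ = V₀·N(d₁) − D·e^(−rT)·N(d₂)
   = 340.1328·0.787041 − 310.4840·0.847706·0.636065 = 100.286784

E0=100.2868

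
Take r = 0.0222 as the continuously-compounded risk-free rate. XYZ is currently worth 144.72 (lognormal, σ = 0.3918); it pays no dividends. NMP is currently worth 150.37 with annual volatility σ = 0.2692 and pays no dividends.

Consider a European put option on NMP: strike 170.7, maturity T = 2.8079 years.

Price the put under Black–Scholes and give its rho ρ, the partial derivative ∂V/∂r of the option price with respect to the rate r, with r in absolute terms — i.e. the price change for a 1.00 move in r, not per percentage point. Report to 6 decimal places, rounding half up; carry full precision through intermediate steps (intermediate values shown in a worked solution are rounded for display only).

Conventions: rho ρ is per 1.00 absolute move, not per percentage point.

σ√T = 0.2692·√2.8079 = 0.451093
d₁ = (ln(S/K) + (r+σ²/2)T) / (σ√T) = (ln(150.37/170.7) + (0.0222+0.2692²/2)·2.8079) / 0.451093 = (-0.126809 + 0.164078) / 0.451093 = 0.082619
d₂ = d₁ − σ√T = 0.082619 − 0.451093 = -0.368473
e^{−rT} = 0.939568
N(−d₁) = 0.467077,  N(−d₂) = 0.643740
Put price V = K·e^{−rT}·N(−d₂) − S·N(−d₁) = 103.245707 − 70.234381 = 33.011326
ρ = −K·T·e^{−rT}·N(−d₂) = -289.903621

price = 33.011326
ρ = -289.903621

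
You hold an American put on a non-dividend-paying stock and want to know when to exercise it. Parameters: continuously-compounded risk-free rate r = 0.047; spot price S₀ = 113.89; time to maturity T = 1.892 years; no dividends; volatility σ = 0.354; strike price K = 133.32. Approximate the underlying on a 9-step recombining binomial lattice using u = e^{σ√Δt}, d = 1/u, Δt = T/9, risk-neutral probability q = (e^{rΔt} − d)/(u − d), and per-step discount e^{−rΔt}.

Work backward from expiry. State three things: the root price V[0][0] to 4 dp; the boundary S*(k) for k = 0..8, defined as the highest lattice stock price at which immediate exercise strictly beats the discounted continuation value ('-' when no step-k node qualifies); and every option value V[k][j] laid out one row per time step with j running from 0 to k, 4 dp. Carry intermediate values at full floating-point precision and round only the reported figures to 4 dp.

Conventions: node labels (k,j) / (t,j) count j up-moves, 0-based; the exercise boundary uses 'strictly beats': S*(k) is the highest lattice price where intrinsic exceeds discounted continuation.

price = 29.0405
boundary = - - 82.3201 69.9868 82.3201 69.9868 82.3201 96.8268 113.8900
tree:
29.0405
39.0901 19.1679
50.9999 27.4847 10.8988
63.3332 38.1454 16.9444 4.8265
73.8188 50.9999 25.5373 8.3429 1.2639
82.7333 63.3332 37.0067 14.1157 2.5026 0.0000
90.3123 73.8188 50.9999 23.1903 4.9555 0.0000 0.0000
96.7558 82.7333 63.3332 36.4932 9.8125 0.0000 0.0000 0.0000
102.2339 90.3123 73.8188 50.9999 19.4300 0.0000 0.0000 0.0000 0.0000
106.8913 96.7558 82.7333 63.3332 36.4932 0.0000 0.0000 0.0000 0.0000 0.0000

params: Δt=0.21022 u=1.17622 d=0.85018 q=0.48997 e^(-rΔt)=0.99017
t_9 payoffs: 106.8913 96.7558 82.7333 63.3332 36.4932 0.0000 0.0000 0.0000 0.0000 0.0000
t_8: node(8,0) S=31.0861 payoff=102.2339 vs cont=100.9231 → 102.2339 [stop]  node(8,1) S=43.0077 payoff=90.3123 vs cont=89.0015 → 90.3123 [stop]  node(8,2) S=59.5012 payoff=73.8188 vs cont=72.5080 → 73.8188 [stop]  node(8,3) S=82.3201 payoff=50.9999 vs cont=49.6891 → 50.9999 [stop]  node(8,4) S=113.8900 payoff=19.4300 vs cont=18.4298 → 19.4300 [stop]  node(8,5) S=157.5670 payoff=0.0000 vs cont=0.0000 → 0.0000 [wait]  node(8,6) S=217.9943 payoff=0.0000 vs cont=0.0000 → 0.0000 [wait]  node(8,7) S=301.5956 payoff=0.0000 vs cont=0.0000 → 0.0000 [wait]  node(8,8) S=417.2581 payoff=0.0000 vs cont=0.0000 → 0.0000 [wait]  ⇒ S*(8)=113.8900
t_7: node(7,0) S=36.5642 payoff=96.7558 vs cont=95.4450 → 96.7558 [stop]  node(7,1) S=50.5867 payoff=82.7333 vs cont=81.4226 → 82.7333 [stop]  node(7,2) S=69.9868 payoff=63.3332 vs cont=62.0225 → 63.3332 [stop]  node(7,3) S=96.8268 payoff=36.4932 vs cont=35.1824 → 36.4932 [stop]  node(7,4) S=133.9601 payoff=0.0000 vs cont=9.8125 → 9.8125 [wait]  node(7,5) S=185.3341 payoff=0.0000 vs cont=0.0000 → 0.0000 [wait]  node(7,6) S=256.4101 payoff=0.0000 vs cont=0.0000 → 0.0000 [wait]  node(7,7) S=354.7439 payoff=0.0000 vs cont=0.0000 → 0.0000 [wait]  ⇒ S*(7)=96.8268
t_6: node(6,0) S=43.0077 payoff=90.3123 vs cont=89.0015 → 90.3123 [stop]  node(6,1) S=59.5012 payoff=73.8188 vs cont=72.5080 → 73.8188 [stop]  node(6,2) S=82.3201 payoff=50.9999 vs cont=49.6891 → 50.9999 [stop]  node(6,3) S=113.8900 payoff=19.4300 vs cont=23.1903 → 23.1903 [wait]  node(6,4) S=157.5670 payoff=0.0000 vs cont=4.9555 → 4.9555 [wait]  node(6,5) S=217.9943 payoff=0.0000 vs cont=0.0000 → 0.0000 [wait]  node(6,6) S=301.5956 payoff=0.0000 vs cont=0.0000 → 0.0000 [wait]  ⇒ S*(6)=82.3201
t_5: node(5,0) S=50.5867 payoff=82.7333 vs cont=81.4226 → 82.7333 [stop]  node(5,1) S=69.9868 payoff=63.3332 vs cont=62.0225 → 63.3332 [stop]  node(5,2) S=96.8268 payoff=36.4932 vs cont=37.0067 → 37.0067 [wait]  node(5,3) S=133.9601 payoff=0.0000 vs cont=14.1157 → 14.1157 [wait]  node(5,4) S=185.3341 payoff=0.0000 vs cont=2.5026 → 2.5026 [wait]  node(5,5) S=256.4101 payoff=0.0000 vs cont=0.0000 → 0.0000 [wait]  ⇒ S*(5)=69.9868
t_4: node(4,0) S=59.5012 payoff=73.8188 vs cont=72.5080 → 73.8188 [stop]  node(4,1) S=82.3201 payoff=50.9999 vs cont=49.9383 → 50.9999 [stop]  node(4,2) S=113.8900 payoff=19.4300 vs cont=25.5373 → 25.5373 [wait]  node(4,3) S=157.5670 payoff=0.0000 vs cont=8.3429 → 8.3429 [wait]  node(4,4) S=217.9943 payoff=0.0000 vs cont=1.2639 → 1.2639 [wait]  ⇒ S*(4)=82.3201
t_3: node(3,0) S=69.9868 payoff=63.3332 vs cont=62.0225 → 63.3332 [stop]  node(3,1) S=96.8268 payoff=36.4932 vs cont=38.1454 → 38.1454 [wait]  node(3,2) S=133.9601 payoff=0.0000 vs cont=16.9444 → 16.9444 [wait]  node(3,3) S=185.3341 payoff=0.0000 vs cont=4.8265 → 4.8265 [wait]  ⇒ S*(3)=69.9868
t_2: node(2,0) S=82.3201 payoff=50.9999 vs cont=50.4907 → 50.9999 [stop]  node(2,1) S=113.8900 payoff=19.4300 vs cont=27.4847 → 27.4847 [wait]  node(2,2) S=157.5670 payoff=0.0000 vs cont=10.8988 → 10.8988 [wait]  ⇒ S*(2)=82.3201
t_1: node(1,0) S=96.8268 payoff=36.4932 vs cont=39.0901 → 39.0901 [wait]  node(1,1) S=133.9601 payoff=0.0000 vs cont=19.1679 → 19.1679 [wait]  ⇒ S*(1)=-
t_0: node(0,0) S=113.8900 payoff=19.4300 vs cont=29.0405 → 29.0405 [wait]  ⇒ S*(0)=-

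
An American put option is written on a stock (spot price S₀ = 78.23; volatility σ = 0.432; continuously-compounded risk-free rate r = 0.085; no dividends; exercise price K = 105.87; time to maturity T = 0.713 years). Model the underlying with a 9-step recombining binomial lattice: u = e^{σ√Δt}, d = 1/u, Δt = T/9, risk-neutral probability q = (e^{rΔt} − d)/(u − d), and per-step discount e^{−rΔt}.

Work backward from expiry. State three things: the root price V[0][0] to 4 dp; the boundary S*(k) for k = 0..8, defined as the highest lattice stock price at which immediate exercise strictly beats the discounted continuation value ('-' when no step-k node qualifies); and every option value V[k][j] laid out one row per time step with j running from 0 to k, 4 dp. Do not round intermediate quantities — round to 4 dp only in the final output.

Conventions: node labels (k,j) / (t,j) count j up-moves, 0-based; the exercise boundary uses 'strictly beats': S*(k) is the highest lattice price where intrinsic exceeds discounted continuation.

price = 28.7328
boundary = - 69.2734 61.3422 69.2734 61.3422 69.2734 78.2300 69.2734 78.2300
tree:
28.7328
36.5966 21.1757
44.5278 28.2949 14.2684
51.5509 36.5966 20.2893 8.3772
57.7700 44.5278 27.8239 12.9502 3.8693
63.2770 51.5509 36.5966 19.3359 6.6724 1.0890
68.1535 57.7700 44.5278 27.6400 11.2062 2.1811 0.0000
72.4717 63.2770 51.5509 36.5966 18.1225 4.3686 0.0000 0.0000
76.2955 68.1535 57.7700 44.5278 27.6400 8.7499 0.0000 0.0000 0.0000
79.6815 72.4717 63.2770 51.5509 36.5966 17.5253 0.0000 0.0000 0.0000 0.0000

Δt=0.07922  u=1.12929  d=0.88551  q=0.49735  discount=0.99329
step 9 (expiry): payoffs max(K−S,0) = 79.6815 72.4717 63.2770 51.5509 36.5966 17.5253 0.0000 0.0000 0.0000 0.0000
step 8: (k=8,j=0): S=29.5745, K−S=76.2955, hold=75.5850 ⇒ V=76.2955 exercise | (k=8,j=1): S=37.7165, K−S=68.1535, hold=67.4430 ⇒ V=68.1535 exercise | (k=8,j=2): S=48.1000, K−S=57.7700, hold=57.0595 ⇒ V=57.7700 exercise | (k=8,j=3): S=61.3422, K−S=44.5278, hold=43.8173 ⇒ V=44.5278 exercise | (k=8,j=4): S=78.2300, K−S=27.6400, hold=26.9295 ⇒ V=27.6400 exercise | (k=8,j=5): S=99.7671, K−S=6.1029, hold=8.7499 ⇒ V=8.7499 continue | (k=8,j=6): S=127.2335, K−S=0.0000, hold=0.0000 ⇒ V=0.0000 continue | (k=8,j=7): S=162.2615, K−S=0.0000, hold=0.0000 ⇒ V=0.0000 continue | (k=8,j=8): S=206.9328, K−S=0.0000, hold=0.0000 ⇒ V=0.0000 continue  boundary S*=78.2300
step 7: (k=7,j=0): S=33.3983, K−S=72.4717, hold=71.7612 ⇒ V=72.4717 exercise | (k=7,j=1): S=42.5930, K−S=63.2770, hold=62.5665 ⇒ V=63.2770 exercise | (k=7,j=2): S=54.3191, K−S=51.5509, hold=50.8404 ⇒ V=51.5509 exercise | (k=7,j=3): S=69.2734, K−S=36.5966, hold=35.8861 ⇒ V=36.5966 exercise | (k=7,j=4): S=88.3447, K−S=17.5253, hold=18.1225 ⇒ V=18.1225 continue | (k=7,j=5): S=112.6664, K−S=0.0000, hold=4.3686 ⇒ V=4.3686 continue | (k=7,j=6): S=143.6840, K−S=0.0000, hold=0.0000 ⇒ V=0.0000 continue | (k=7,j=7): S=183.2409, K−S=0.0000, hold=0.0000 ⇒ V=0.0000 continue  boundary S*=69.2734
step 6: (k=6,j=0): S=37.7165, K−S=68.1535, hold=67.4430 ⇒ V=68.1535 exercise | (k=6,j=1): S=48.1000, K−S=57.7700, hold=57.0595 ⇒ V=57.7700 exercise | (k=6,j=2): S=61.3422, K−S=44.5278, hold=43.8173 ⇒ V=44.5278 exercise | (k=6,j=3): S=78.2300, K−S=27.6400, hold=27.2245 ⇒ V=27.6400 exercise | (k=6,j=4): S=99.7671, K−S=6.1029, hold=11.2062 ⇒ V=11.2062 continue | (k=6,j=5): S=127.2335, K−S=0.0000, hold=2.1811 ⇒ V=2.1811 continue | (k=6,j=6): S=162.2615, K−S=0.0000, hold=0.0000 ⇒ V=0.0000 continue  boundary S*=78.2300
step 5: (k=5,j=0): S=42.5930, K−S=63.2770, hold=62.5665 ⇒ V=63.2770 exercise | (k=5,j=1): S=54.3191, K−S=51.5509, hold=50.8404 ⇒ V=51.5509 exercise | (k=5,j=2): S=69.2734, K−S=36.5966, hold=35.8861 ⇒ V=36.5966 exercise | (k=5,j=3): S=88.3447, K−S=17.5253, hold=19.3359 ⇒ V=19.3359 continue | (k=5,j=4): S=112.6664, K−S=0.0000, hold=6.6724 ⇒ V=6.6724 continue | (k=5,j=5): S=143.6840, K−S=0.0000, hold=1.0890 ⇒ V=1.0890 continue  boundary S*=69.2734
step 4: (k=4,j=0): S=48.1000, K−S=57.7700, hold=57.0595 ⇒ V=57.7700 exercise | (k=4,j=1): S=61.3422, K−S=44.5278, hold=43.8173 ⇒ V=44.5278 exercise | (k=4,j=2): S=78.2300, K−S=27.6400, hold=27.8239 ⇒ V=27.8239 continue | (k=4,j=3): S=99.7671, K−S=6.1029, hold=12.9502 ⇒ V=12.9502 continue | (k=4,j=4): S=127.2335, K−S=0.0000, hold=3.8693 ⇒ V=3.8693 continue  boundary S*=61.3422
step 3: (k=3,j=0): S=54.3191, K−S=51.5509, hold=50.8404 ⇒ V=51.5509 exercise | (k=3,j=1): S=69.2734, K−S=36.5966, hold=35.9770 ⇒ V=36.5966 exercise | (k=3,j=2): S=88.3447, K−S=17.5253, hold=20.2893 ⇒ V=20.2893 continue | (k=3,j=3): S=112.6664, K−S=0.0000, hold=8.3772 ⇒ V=8.3772 continue  boundary S*=69.2734
step 2: (k=2,j=0): S=61.3422, K−S=44.5278, hold=43.8173 ⇒ V=44.5278 exercise | (k=2,j=1): S=78.2300, K−S=27.6400, hold=28.2949 ⇒ V=28.2949 continue | (k=2,j=2): S=99.7671, K−S=6.1029, hold=14.2684 ⇒ V=14.2684 continue  boundary S*=61.3422
step 1: (k=1,j=0): S=69.2734, K−S=36.5966, hold=36.2097 ⇒ V=36.5966 exercise | (k=1,j=1): S=88.3447, K−S=17.5253, hold=21.1757 ⇒ V=21.1757 continue  boundary S*=69.2734
step 0: (k=0,j=0): S=78.2300, K−S=27.6400, hold=28.7328 ⇒ V=28.7328 continue  boundary S*=-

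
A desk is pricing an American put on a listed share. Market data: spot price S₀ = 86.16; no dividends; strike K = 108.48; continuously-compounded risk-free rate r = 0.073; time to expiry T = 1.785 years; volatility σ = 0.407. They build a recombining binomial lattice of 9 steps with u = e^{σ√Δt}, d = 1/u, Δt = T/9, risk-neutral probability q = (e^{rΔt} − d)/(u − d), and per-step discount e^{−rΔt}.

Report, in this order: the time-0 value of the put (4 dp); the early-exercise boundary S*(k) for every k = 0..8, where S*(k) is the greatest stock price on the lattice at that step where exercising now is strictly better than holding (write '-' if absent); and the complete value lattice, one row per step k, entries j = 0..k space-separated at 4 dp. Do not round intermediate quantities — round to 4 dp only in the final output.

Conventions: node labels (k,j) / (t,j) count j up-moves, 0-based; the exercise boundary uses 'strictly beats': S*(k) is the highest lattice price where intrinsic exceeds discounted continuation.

Δt=0.19833  u=1.19872  d=0.83422  q=0.49482  discount=0.98563
step 9 (expiry): payoffs max(K−S,0) = 91.6207 84.2543 73.6692 58.4592 36.6034 5.1981 0.0000 0.0000 0.0000 0.0000
step 8: (k=8,j=0): S=20.2096, K−S=88.2704, hold=86.7111 ⇒ V=88.2704 exercise | (k=8,j=1): S=29.0399, K−S=79.4401, hold=77.8808 ⇒ V=79.4401 exercise | (k=8,j=2): S=41.7284, K−S=66.7516, hold=65.1923 ⇒ V=66.7516 exercise | (k=8,j=3): S=59.9610, K−S=48.5190, hold=46.9597 ⇒ V=48.5190 exercise | (k=8,j=4): S=86.1600, K−S=22.3200, hold=20.7607 ⇒ V=22.3200 exercise | (k=8,j=5): S=123.8063, K−S=0.0000, hold=2.5882 ⇒ V=2.5882 continue | (k=8,j=6): S=177.9015, K−S=0.0000, hold=0.0000 ⇒ V=0.0000 continue | (k=8,j=7): S=255.6327, K−S=0.0000, hold=0.0000 ⇒ V=0.0000 continue | (k=8,j=8): S=367.3274, K−S=0.0000, hold=0.0000 ⇒ V=0.0000 continue  boundary S*=86.1600
step 7: (k=7,j=0): S=24.2257, K−S=84.2543, hold=82.6950 ⇒ V=84.2543 exercise | (k=7,j=1): S=34.8108, K−S=73.6692, hold=72.1100 ⇒ V=73.6692 exercise | (k=7,j=2): S=50.0208, K−S=58.4592, hold=56.8999 ⇒ V=58.4592 exercise | (k=7,j=3): S=71.8766, K−S=36.6034, hold=35.0442 ⇒ V=36.6034 exercise | (k=7,j=4): S=103.2819, K−S=5.1981, hold=12.3759 ⇒ V=12.3759 continue | (k=7,j=5): S=148.4093, K−S=0.0000, hold=1.2887 ⇒ V=1.2887 continue | (k=7,j=6): S=213.2544, K−S=0.0000, hold=0.0000 ⇒ V=0.0000 continue | (k=7,j=7): S=306.4325, K−S=0.0000, hold=0.0000 ⇒ V=0.0000 continue  boundary S*=71.8766
step 6: (k=6,j=0): S=29.0399, K−S=79.4401, hold=77.8808 ⇒ V=79.4401 exercise | (k=6,j=1): S=41.7284, K−S=66.7516, hold=65.1923 ⇒ V=66.7516 exercise | (k=6,j=2): S=59.9610, K−S=48.5190, hold=46.9597 ⇒ V=48.5190 exercise | (k=6,j=3): S=86.1600, K−S=22.3200, hold=24.2613 ⇒ V=24.2613 continue | (k=6,j=4): S=123.8063, K−S=0.0000, hold=6.7907 ⇒ V=6.7907 continue | (k=6,j=5): S=177.9015, K−S=0.0000, hold=0.6417 ⇒ V=0.6417 continue | (k=6,j=6): S=255.6327, K−S=0.0000, hold=0.0000 ⇒ V=0.0000 continue  boundary S*=59.9610
step 5: (k=5,j=0): S=34.8108, K−S=73.6692, hold=72.1100 ⇒ V=73.6692 exercise | (k=5,j=1): S=50.0208, K−S=58.4592, hold=56.8999 ⇒ V=58.4592 exercise | (k=5,j=2): S=71.8766, K−S=36.6034, hold=35.9910 ⇒ V=36.6034 exercise | (k=5,j=3): S=103.2819, K−S=5.1981, hold=15.3920 ⇒ V=15.3920 continue | (k=5,j=4): S=148.4093, K−S=0.0000, hold=3.6942 ⇒ V=3.6942 continue | (k=5,j=5): S=213.2544, K−S=0.0000, hold=0.3195 ⇒ V=0.3195 continue  boundary S*=71.8766
step 4: (k=4,j=0): S=41.7284, K−S=66.7516, hold=65.1923 ⇒ V=66.7516 exercise | (k=4,j=1): S=59.9610, K−S=48.5190, hold=46.9597 ⇒ V=48.5190 exercise | (k=4,j=2): S=86.1600, K−S=22.3200, hold=25.7324 ⇒ V=25.7324 continue | (k=4,j=3): S=123.8063, K−S=0.0000, hold=9.4657 ⇒ V=9.4657 continue | (k=4,j=4): S=177.9015, K−S=0.0000, hold=1.9952 ⇒ V=1.9952 continue  boundary S*=59.9610
step 3: (k=3,j=0): S=50.0208, K−S=58.4592, hold=56.8999 ⇒ V=58.4592 exercise | (k=3,j=1): S=71.8766, K−S=36.6034, hold=36.7084 ⇒ V=36.7084 continue | (k=3,j=2): S=103.2819, K−S=5.1981, hold=17.4291 ⇒ V=17.4291 continue | (k=3,j=3): S=148.4093, K−S=0.0000, hold=5.6862 ⇒ V=5.6862 continue  boundary S*=50.0208
step 2: (k=2,j=0): S=59.9610, K−S=48.5190, hold=47.0109 ⇒ V=48.5190 exercise | (k=2,j=1): S=86.1600, K−S=22.3200, hold=26.7781 ⇒ V=26.7781 continue | (k=2,j=2): S=123.8063, K−S=0.0000, hold=11.4515 ⇒ V=11.4515 continue  boundary S*=59.9610
step 1: (k=1,j=0): S=71.8766, K−S=36.6034, hold=37.2184 ⇒ V=37.2184 continue | (k=1,j=1): S=103.2819, K−S=5.1981, hold=18.9183 ⇒ V=18.9183 continue  boundary S*=-
step 0: (k=0,j=0): S=86.1600, K−S=22.3200, hold=27.7583 ⇒ V=27.7583 continue  boundary S*=-

price = 27.7583
boundary = - - 59.9610 50.0208 59.9610 71.8766 59.9610 71.8766 86.1600
tree:
27.7583
37.2184 18.9183
48.5190 26.7781 11.4515
58.4592 36.7084 17.4291 5.6862
66.7516 48.5190 25.7324 9.4657 1.9952
73.6692 58.4592 36.6034 15.3920 3.6942 0.3195
79.4401 66.7516 48.5190 24.2613 6.7907 0.6417 0.0000
84.2543 73.6692 58.4592 36.6034 12.3759 1.2887 0.0000 0.0000
88.2704 79.4401 66.7516 48.5190 22.3200 2.5882 0.0000 0.0000 0.0000
91.6207 84.2543 73.6692 58.4592 36.6034 5.1981 0.0000 0.0000 0.0000 0.0000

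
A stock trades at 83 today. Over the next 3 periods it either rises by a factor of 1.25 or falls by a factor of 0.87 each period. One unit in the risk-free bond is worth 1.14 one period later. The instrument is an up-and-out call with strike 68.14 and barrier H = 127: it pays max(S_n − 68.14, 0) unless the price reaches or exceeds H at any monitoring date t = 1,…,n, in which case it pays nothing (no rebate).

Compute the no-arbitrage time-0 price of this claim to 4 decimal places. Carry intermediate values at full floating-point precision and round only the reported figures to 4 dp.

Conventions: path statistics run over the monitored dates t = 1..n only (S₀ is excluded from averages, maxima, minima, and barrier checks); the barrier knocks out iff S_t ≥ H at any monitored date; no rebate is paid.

price = 10.0685

No-arbitrage gives p* = (R−d)/(u−d) = 0.7105: enumerate every path, weight its payoff by its p*-probability, and discount by R^3.
Enumerate all 2^3 = 8 price paths (U = up ×1.25, D = down ×0.87); each path with k up-moves has probability p*^k·(1−p*)^(3−k).
DDD: M=72.2100, payoff=0.0000, prob=0.024256
UDD: M=103.7500, payoff=10.3884, prob=0.059539
DUD: M=90.2625, payoff=10.3884, prob=0.059539
UUD: M=129.6875, payoff=0.0000, prob=0.146140
DDU: M=78.5284, payoff=10.3884, prob=0.059539
UDU: M=112.8281, payoff=44.6881, prob=0.146140
DUU: M=112.8281, payoff=44.6881, prob=0.146140
UUU: M=162.1094, payoff=0.0000, prob=0.358708
Price = Σ prob·payoff / R^3 = 14.916982 / 1.481544 = 10.0685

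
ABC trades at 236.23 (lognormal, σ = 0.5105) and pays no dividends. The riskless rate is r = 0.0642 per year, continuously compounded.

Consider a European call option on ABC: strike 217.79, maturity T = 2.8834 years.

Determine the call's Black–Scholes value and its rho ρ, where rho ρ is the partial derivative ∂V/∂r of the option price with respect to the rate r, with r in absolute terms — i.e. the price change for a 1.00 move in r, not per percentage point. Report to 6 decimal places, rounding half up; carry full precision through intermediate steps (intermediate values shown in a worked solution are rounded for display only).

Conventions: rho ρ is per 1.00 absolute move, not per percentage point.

price = 100.622064
ρ = 234.738282

σ√T = 0.5105·√2.8834 = 0.866858
d₁ = (ln(S/K) + (r+σ²/2)T) / (σ√T) = (ln(236.23/217.79) + (0.0642+0.5105²/2)·2.8834) / 0.866858 = (0.081275 + 0.560836) / 0.866858 = 0.740733
d₂ = d₁ − σ√T = 0.740733 − 0.866858 = -0.126125
e^{−rT} = 0.831009
N(d₁) = 0.770572,  N(d₂) = 0.449816
Call price V = S·N(d₁) − K·e^{−rT}·N(d₂) = 182.032302 − 81.410239 = 100.622064
ρ = K·T·e^{−rT}·N(d₂) = 234.738282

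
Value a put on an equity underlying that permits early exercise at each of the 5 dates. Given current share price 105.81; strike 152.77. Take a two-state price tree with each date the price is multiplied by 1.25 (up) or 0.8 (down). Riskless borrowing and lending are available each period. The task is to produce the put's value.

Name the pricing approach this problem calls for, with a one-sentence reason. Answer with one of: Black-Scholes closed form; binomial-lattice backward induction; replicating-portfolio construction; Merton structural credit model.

Key observation: the defining feature is the embedded early-exercise option across 5 discrete dates on the spot-105.81 tree; pricing the strike-152.77 put means working backward with an exercise test at every node.

framework: binomial-lattice backward induction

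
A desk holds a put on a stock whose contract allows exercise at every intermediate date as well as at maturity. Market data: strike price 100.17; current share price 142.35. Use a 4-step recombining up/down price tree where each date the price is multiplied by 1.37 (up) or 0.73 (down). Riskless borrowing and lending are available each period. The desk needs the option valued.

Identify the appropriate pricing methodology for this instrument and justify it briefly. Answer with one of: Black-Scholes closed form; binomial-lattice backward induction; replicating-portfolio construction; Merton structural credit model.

framework: binomial-lattice backward induction

Key observation: with exercise allowed before expiry on a discrete up/down model (4 steps from spot 142.35), the strike-100.17 put's value must be rolled back through the tree testing early exercise at each node.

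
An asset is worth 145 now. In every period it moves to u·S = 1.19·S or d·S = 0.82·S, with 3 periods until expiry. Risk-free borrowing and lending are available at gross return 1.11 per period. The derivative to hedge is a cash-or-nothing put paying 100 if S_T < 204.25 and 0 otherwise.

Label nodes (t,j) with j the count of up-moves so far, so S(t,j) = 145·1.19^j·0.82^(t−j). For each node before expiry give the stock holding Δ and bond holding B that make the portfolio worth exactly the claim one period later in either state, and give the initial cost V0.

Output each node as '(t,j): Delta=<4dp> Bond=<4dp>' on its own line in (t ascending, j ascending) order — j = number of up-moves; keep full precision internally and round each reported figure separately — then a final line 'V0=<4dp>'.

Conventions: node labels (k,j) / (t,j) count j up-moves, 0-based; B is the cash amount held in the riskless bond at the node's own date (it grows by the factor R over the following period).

Arbitrage-free pricing uses the up-move probability p* = (R−d)/(u−d) = 0.7838, discounting each step at R = 1.11.
Expiry values: V(3,0)=100.0000, V(3,1)=100.0000, V(3,2)=100.0000, V(3,3)=0.0000
(2,0): S=97.4980. Δ = (V_up−V_dn)/(S_up−S_dn) = (100.0000−100.0000)/(116.0226−79.9484) = 0.0000. V = [p*·100.0000 + (1−p*)·100.0000]/1.11 = 90.0901. B = V − Δ·S = 90.0901.
(2,1): S=141.4910. Δ = (V_up−V_dn)/(S_up−S_dn) = (100.0000−100.0000)/(168.3743−116.0226) = 0.0000. V = [p*·100.0000 + (1−p*)·100.0000]/1.11 = 90.0901. B = V − Δ·S = 90.0901.
(2,2): S=205.3345. Δ = (V_up−V_dn)/(S_up−S_dn) = (0.0000−100.0000)/(244.3481−168.3743) = -1.3162. V = [p*·0.0000 + (1−p*)·100.0000]/1.11 = 19.4789. B = V − Δ·S = 289.7492.
(1,0): S=118.9000. Δ = (V_up−V_dn)/(S_up−S_dn) = (90.0901−90.0901)/(141.4910−97.4980) = 0.0000. V = [p*·90.0901 + (1−p*)·90.0901]/1.11 = 81.1622. B = V − Δ·S = 81.1622.
(1,1): S=172.5500. Δ = (V_up−V_dn)/(S_up−S_dn) = (19.4789−90.0901)/(205.3345−141.4910) = -1.1060. V = [p*·19.4789 + (1−p*)·90.0901]/1.11 = 31.3029. B = V − Δ·S = 222.1438.
(0,0): S=145.0000. Δ = (V_up−V_dn)/(S_up−S_dn) = (31.3029−81.1622)/(172.5500−118.9000) = -0.9293. V = [p*·31.3029 + (1−p*)·81.1622]/1.11 = 37.9129. B = V − Δ·S = 172.6679.
Check: Δ(0,0)·S0 + B(0,0) = 37.9129 = V0.

(0,0): Delta=-0.9293 Bond=172.6679
(1,0): Delta=0.0000 Bond=81.1622
(1,1): Delta=-1.1060 Bond=222.1438
(2,0): Delta=0.0000 Bond=90.0901
(2,1): Delta=0.0000 Bond=90.0901
(2,2): Delta=-1.3162 Bond=289.7492
V0=37.9129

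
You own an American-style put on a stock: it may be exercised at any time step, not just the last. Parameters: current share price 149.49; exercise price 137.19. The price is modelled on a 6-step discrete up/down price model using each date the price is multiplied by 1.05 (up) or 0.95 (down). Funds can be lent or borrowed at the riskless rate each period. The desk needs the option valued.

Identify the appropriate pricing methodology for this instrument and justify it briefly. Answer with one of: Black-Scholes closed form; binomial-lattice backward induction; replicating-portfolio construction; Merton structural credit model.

Key observation: an American put (K = 137.19, S₀ = 149.49) on a 6-date tree has no closed form — the optimal stopping decision is embedded and must be resolved recursively from expiry.

framework: binomial-lattice backward induction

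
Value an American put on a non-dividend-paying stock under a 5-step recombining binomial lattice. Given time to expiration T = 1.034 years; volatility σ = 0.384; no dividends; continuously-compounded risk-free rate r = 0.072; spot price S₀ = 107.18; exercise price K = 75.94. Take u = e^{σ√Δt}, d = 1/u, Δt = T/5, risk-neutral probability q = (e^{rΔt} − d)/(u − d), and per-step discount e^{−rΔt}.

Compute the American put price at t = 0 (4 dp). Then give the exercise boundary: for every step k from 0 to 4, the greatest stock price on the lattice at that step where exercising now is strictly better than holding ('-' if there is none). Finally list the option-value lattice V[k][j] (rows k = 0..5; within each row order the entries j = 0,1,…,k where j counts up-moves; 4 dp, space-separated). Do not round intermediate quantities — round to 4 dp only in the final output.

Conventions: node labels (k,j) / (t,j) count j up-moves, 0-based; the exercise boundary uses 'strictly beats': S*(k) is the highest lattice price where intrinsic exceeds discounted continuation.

Δt=0.20680, u=1.19080, d=0.83977, q=0.49919, disc=e^(-rΔt)=0.98522
k=5 terminal: V=max(K-S,0) → 31.1769 12.4657 0.0000 0.0000 0.0000 0.0000
k=4: j=0 S=53.3039 intr=22.6361 cont=21.5138 V=22.6361[EX]; j=1 S=75.5851 intr=0.3549 cont=6.1507 V=6.1507[hold]; j=2 S=107.1800 intr=0.0000 cont=0.0000 V=0.0000[hold]; j=3 S=151.9816 intr=0.0000 cont=0.0000 V=0.0000[hold]; j=4 S=215.5105 intr=0.0000 cont=0.0000 V=0.0000[hold]  S*(4)=53.3039
k=3: j=0 S=63.4743 intr=12.4657 cont=14.1939 V=14.1939[hold]; j=1 S=90.0067 intr=0.0000 cont=3.0348 V=3.0348[hold]; j=2 S=127.6299 intr=0.0000 cont=0.0000 V=0.0000[hold]; j=3 S=180.9797 intr=0.0000 cont=0.0000 V=0.0000[hold]  S*(3)=-
k=2: j=0 S=75.5851 intr=0.3549 cont=8.4959 V=8.4959[hold]; j=1 S=107.1800 intr=0.0000 cont=1.4974 V=1.4974[hold]; j=2 S=151.9816 intr=0.0000 cont=0.0000 V=0.0000[hold]  S*(2)=-
k=1: j=0 S=90.0067 intr=0.0000 cont=4.9284 V=4.9284[hold]; j=1 S=127.6299 intr=0.0000 cont=0.7388 V=0.7388[hold]  S*(1)=-
k=0: j=0 S=107.1800 intr=0.0000 cont=2.7951 V=2.7951[hold]  S*(0)=-

price = 2.7951
boundary = - - - - 53.3039
tree:
2.7951
4.9284 0.7388
8.4959 1.4974 0.0000
14.1939 3.0348 0.0000 0.0000
22.6361 6.1507 0.0000 0.0000 0.0000
31.1769 12.4657 0.0000 0.0000 0.0000 0.0000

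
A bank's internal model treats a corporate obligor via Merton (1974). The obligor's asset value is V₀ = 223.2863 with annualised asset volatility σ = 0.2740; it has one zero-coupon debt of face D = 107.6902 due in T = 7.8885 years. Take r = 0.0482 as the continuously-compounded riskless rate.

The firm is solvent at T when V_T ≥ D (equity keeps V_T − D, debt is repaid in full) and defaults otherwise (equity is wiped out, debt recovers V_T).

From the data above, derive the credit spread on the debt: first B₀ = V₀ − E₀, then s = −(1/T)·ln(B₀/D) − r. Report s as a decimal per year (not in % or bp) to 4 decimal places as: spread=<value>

spread=0.0055

Work the structural quantities from V₀ = 223.2863 against face 107.6902:
d₁ = [ln(V₀/D) + (r + σ²/2)T] / (σ√T)
   = [ln(223.2863/107.6902) + (0.0482 + 0.5·0.2740²)·7.8885] / (0.2740·√7.8885)
   = [0.729196 + 0.676344] / 0.769569 = 1.826399
d₂ = d₁ − σ√T = 1.826399 − 0.769569 = 1.056829
N(d₁) = 0.966105,  N(d₂) = 0.854705,  e^(−rT) = 0.683707
E₀ = V₀·N(d₁) − D·e^(−rT)·N(d₂)
   = 223.2863·0.966105 − 107.6902·0.683707·0.854705 = 152.787275
B₀ = V₀ − E₀ = 223.2863 − 152.787275 = 70.499025
spread = −(1/T)·ln(B₀/D) − r = −(1/7.8885)·ln(70.499025/107.6902) − 0.0482 = 0.00550599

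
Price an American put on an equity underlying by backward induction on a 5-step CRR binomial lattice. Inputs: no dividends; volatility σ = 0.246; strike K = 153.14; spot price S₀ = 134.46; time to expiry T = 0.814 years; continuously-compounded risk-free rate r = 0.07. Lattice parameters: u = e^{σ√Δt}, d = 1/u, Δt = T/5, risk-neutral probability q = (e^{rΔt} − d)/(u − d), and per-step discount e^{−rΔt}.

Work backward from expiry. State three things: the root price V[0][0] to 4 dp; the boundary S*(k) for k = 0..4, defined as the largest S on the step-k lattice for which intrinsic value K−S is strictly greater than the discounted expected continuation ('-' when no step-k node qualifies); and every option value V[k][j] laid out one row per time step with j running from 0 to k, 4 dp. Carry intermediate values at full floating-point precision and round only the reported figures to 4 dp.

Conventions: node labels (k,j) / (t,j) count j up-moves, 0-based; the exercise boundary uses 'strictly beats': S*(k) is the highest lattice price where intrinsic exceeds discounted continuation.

price = 20.6692
boundary = - 121.7548 110.2502 121.7548 134.4600
tree:
20.6692
31.3852 11.7190
42.8898 19.6365 5.0296
53.3074 31.3852 9.7587 0.9917
62.7406 42.8898 18.6800 2.1472 0.0000
71.2825 53.3074 31.3852 4.6490 0.0000 0.0000

params: Δt=0.16280 u=1.10435 d=0.90551 q=0.53285 e^(-rΔt)=0.98867
t_5 payoffs: 71.2825 53.3074 31.3852 4.6490 0.0000 0.0000
t_4: node(4,0) S=90.3994 payoff=62.7406 vs cont=61.0053 → 62.7406 [stop]  node(4,1) S=110.2502 payoff=42.8898 vs cont=41.1545 → 42.8898 [stop]  node(4,2) S=134.4600 payoff=18.6800 vs cont=16.9447 → 18.6800 [stop]  node(4,3) S=163.9860 payoff=0.0000 vs cont=2.1472 → 2.1472 [wait]  node(4,4) S=199.9957 payoff=0.0000 vs cont=0.0000 → 0.0000 [wait]  ⇒ S*(4)=134.4600
t_3: node(3,0) S=99.8326 payoff=53.3074 vs cont=51.5721 → 53.3074 [stop]  node(3,1) S=121.7548 payoff=31.3852 vs cont=29.6499 → 31.3852 [stop]  node(3,2) S=148.4910 payoff=4.6490 vs cont=9.7587 → 9.7587 [wait]  node(3,3) S=181.0980 payoff=0.0000 vs cont=0.9917 → 0.9917 [wait]  ⇒ S*(3)=121.7548
t_2: node(2,0) S=110.2502 payoff=42.8898 vs cont=41.1545 → 42.8898 [stop]  node(2,1) S=134.4600 payoff=18.6800 vs cont=19.6365 → 19.6365 [wait]  node(2,2) S=163.9860 payoff=0.0000 vs cont=5.0296 → 5.0296 [wait]  ⇒ S*(2)=110.2502
t_1: node(1,0) S=121.7548 payoff=31.3852 vs cont=30.1538 → 31.3852 [stop]  node(1,1) S=148.4910 payoff=4.6490 vs cont=11.7190 → 11.7190 [wait]  ⇒ S*(1)=121.7548
t_0: node(0,0) S=134.4600 payoff=18.6800 vs cont=20.6692 → 20.6692 [wait]  ⇒ S*(0)=-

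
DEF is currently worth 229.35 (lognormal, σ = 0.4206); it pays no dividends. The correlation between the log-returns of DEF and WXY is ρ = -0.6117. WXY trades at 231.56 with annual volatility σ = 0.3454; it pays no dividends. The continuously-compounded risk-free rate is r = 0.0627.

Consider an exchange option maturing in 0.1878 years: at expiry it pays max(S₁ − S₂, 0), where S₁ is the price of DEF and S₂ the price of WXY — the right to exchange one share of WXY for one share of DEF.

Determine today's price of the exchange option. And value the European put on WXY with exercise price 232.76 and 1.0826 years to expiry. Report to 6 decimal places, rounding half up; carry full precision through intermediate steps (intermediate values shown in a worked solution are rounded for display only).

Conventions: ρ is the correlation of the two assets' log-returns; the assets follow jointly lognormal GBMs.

σ_eff = √(σ₁² + σ₂² − 2ρσ₁σ₂) = √(0.4206² + 0.3454² − 2·-0.6117·0.4206·0.3454) = 0.688430
d₁ = (ln(S₁/S₂) + (q₂ − q₁ + σ_eff²/2)T) / (σ_eff√T) = (ln(229.35/231.56) + (0.0 − 0.0 + 0.236968)·0.1878) / 0.298337 = 0.117024
d₂ = d₁ − σ_eff√T = 0.117024 − 0.298337 = -0.181313
N(d₁) = 0.546580,  N(d₂) = 0.428061
V = S₁·e^{−q₁T}·N(d₁) − S₂·e^{−q₂T}·N(d₂) = 125.358040 − 99.121819 = 26.236222
[vanilla: WXY put K=232.76]
σ√T = 0.3454·√1.0826 = 0.359382
d₁ = (ln(S/K) + (r+σ²/2)T) / (σ√T) = (ln(231.56/232.76) + (0.0627+0.3454²/2)·1.0826) / 0.359382 = (-0.005169 + 0.132457) / 0.359382 = 0.354185
d₂ = d₁ − σ√T = 0.354185 − 0.359382 = -0.005197
e^{−rT} = 0.934374
N(−d₁) = 0.361600,  N(−d₂) = 0.502073
price = K·e^{−rT}·N(−d₂) − S·N(−d₁) = 109.193262 − 83.732086 = 25.461176

exchange price = 26.236222
price(WXY put K=232.76) = 25.461176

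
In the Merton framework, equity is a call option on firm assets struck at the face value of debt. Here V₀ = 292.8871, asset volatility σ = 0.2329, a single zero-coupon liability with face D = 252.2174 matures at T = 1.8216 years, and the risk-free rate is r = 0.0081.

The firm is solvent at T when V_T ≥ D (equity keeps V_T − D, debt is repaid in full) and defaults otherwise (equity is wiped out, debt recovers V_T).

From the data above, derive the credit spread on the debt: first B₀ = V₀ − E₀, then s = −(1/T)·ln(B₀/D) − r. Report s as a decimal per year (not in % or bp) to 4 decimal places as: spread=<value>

With assets at 292.8871 and a single debt payment of 252.2174 at 1.8216 years:
d₁ = [ln(V₀/D) + (r + σ²/2)T] / (σ√T)
   = [ln(292.8871/252.2174) + (0.0081 + 0.5·0.2329²)·1.8216] / (0.2329·√1.8216)
   = [0.149496 + 0.064159] / 0.314337 = 0.679699
d₂ = d₁ − σ√T = 0.679699 − 0.314337 = 0.365362
N(d₁) = 0.751652,  N(d₂) = 0.642579,  e^(−rT) = 0.985353
E₀ = V₀·N(d₁) − D·e^(−rT)·N(d₂)
   = 292.8871·0.751652 − 252.2174·0.985353·0.642579 = 60.453415
B₀ = V₀ − E₀ = 292.8871 − 60.453415 = 232.433685
spread = −(1/T)·ln(B₀/D) − r = −(1/1.8216)·ln(232.433685/252.2174) − 0.0081 = 0.03674325

spread=0.0367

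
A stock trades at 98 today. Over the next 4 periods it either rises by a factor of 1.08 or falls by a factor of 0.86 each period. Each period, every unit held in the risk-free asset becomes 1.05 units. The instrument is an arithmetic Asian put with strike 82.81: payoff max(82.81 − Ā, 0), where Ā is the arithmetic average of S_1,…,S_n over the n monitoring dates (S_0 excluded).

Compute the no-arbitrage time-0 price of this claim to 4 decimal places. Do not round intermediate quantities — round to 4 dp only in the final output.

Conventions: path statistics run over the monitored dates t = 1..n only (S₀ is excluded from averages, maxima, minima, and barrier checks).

Under the martingale measure an up-move has probability p* = 0.8636; value the claim as the probability-weighted average of per-path payoffs, discounted 4 periods at R = 1.05.
Enumerate all 2^4 = 16 price paths (U = up ×1.08, D = down ×0.86); each path with k up-moves has probability p*^k·(1−p*)^(4−k).
DDDD: Ā=68.1753, payoff=14.6347, prob=0.000346
UDDD: Ā=85.6155, payoff=0.0000, prob=0.002190
DUDD: Ā=80.2255, payoff=2.5845, prob=0.002190
UUDD: Ā=100.7482, payoff=0.0000, prob=0.013869
DDUD: Ā=75.5901, payoff=7.2199, prob=0.002190
UDUD: Ā=94.9270, payoff=0.0000, prob=0.013869
DUUD: Ā=89.5370, payoff=0.0000, prob=0.013869
UUUD: Ā=112.4419, payoff=0.0000, prob=0.087840
DDDU: Ā=71.6036, payoff=11.2064, prob=0.002190
UDDU: Ā=89.9208, payoff=0.0000, prob=0.013869
DUDU: Ā=84.5308, payoff=0.0000, prob=0.013869
UUDU: Ā=106.1550, payoff=0.0000, prob=0.087840
DDUU: Ā=79.8954, payoff=2.9146, prob=0.013869
UDUU: Ā=100.3338, payoff=0.0000, prob=0.087840
DUUU: Ā=94.9438, payoff=0.0000, prob=0.087840
UUUU: Ā=119.2317, payoff=0.0000, prob=0.556319
Price = Σ prob·payoff / R^4 = 0.091496 / 1.215506 = 0.0753

price = 0.0753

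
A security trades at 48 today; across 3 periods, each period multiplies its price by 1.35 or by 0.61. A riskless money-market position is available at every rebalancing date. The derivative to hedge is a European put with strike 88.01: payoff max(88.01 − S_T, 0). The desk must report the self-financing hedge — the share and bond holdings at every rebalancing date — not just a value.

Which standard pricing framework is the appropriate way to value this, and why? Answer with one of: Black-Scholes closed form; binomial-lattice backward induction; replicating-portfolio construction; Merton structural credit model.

framework: replicating-portfolio construction

Key observation: the deliverable is the dynamic trading strategy on the 3-step tree (spot 48, moves 1.35 and 0.61), so the valuation must go through the node-by-node replicating-portfolio solve.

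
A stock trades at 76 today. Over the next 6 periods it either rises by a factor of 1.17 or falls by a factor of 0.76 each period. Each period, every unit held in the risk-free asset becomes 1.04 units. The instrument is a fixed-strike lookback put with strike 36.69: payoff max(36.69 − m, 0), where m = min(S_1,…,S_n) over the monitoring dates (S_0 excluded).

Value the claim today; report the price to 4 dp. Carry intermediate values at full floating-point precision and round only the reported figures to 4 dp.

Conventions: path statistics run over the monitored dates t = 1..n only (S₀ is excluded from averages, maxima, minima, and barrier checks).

With p* = (R−d)/(u−d) = 0.6829, sum probability × payoff across the paths and divide by R^6.
Enumerate all 2^6 = 64 price paths (U = up ×1.17, D = down ×0.76); each path with k up-moves has probability p*^k·(1−p*)^(6−k).
DDDDDD: m=14.6452, payoff=22.0448, prob=0.001016
UDDDDD: m=22.5459, payoff=14.1441, prob=0.002189
DUDDDD: m=22.5459, payoff=14.1441, prob=0.002189
UUDDDD: m=34.7088, payoff=1.9812, prob=0.004714
DDUDDD: m=22.5459, payoff=14.1441, prob=0.002189
UDUDDD: m=34.7088, payoff=1.9812, prob=0.004714
DUUDDD: m=34.7088, payoff=1.9812, prob=0.004714
UUUDDD: m=53.4333, payoff=0.0000, prob=0.010153
DDDUDD: m=22.5459, payoff=14.1441, prob=0.002189
UDDUDD: m=34.7088, payoff=1.9812, prob=0.004714
DUDUDD: m=34.7088, payoff=1.9812, prob=0.004714
UUDUDD: m=53.4333, payoff=0.0000, prob=0.010153
DDUUDD: m=34.7088, payoff=1.9812, prob=0.004714
UDUUDD: m=53.4333, payoff=0.0000, prob=0.010153
DUUUDD: m=53.4333, payoff=0.0000, prob=0.010153
UUUUDD: m=82.2592, payoff=0.0000, prob=0.021868
DDDDUD: m=22.5459, payoff=14.1441, prob=0.002189
UDDDUD: m=34.7088, payoff=1.9812, prob=0.004714
DUDDUD: m=34.7088, payoff=1.9812, prob=0.004714
UUDDUD: m=53.4333, payoff=0.0000, prob=0.010153
DDUDUD: m=34.7088, payoff=1.9812, prob=0.004714
UDUDUD: m=53.4333, payoff=0.0000, prob=0.010153
DUUDUD: m=53.4333, payoff=0.0000, prob=0.010153
UUUDUD: m=82.2592, payoff=0.0000, prob=0.021868
DDDUUD: m=33.3622, payoff=3.3278, prob=0.004714
UDDUUD: m=51.3602, payoff=0.0000, prob=0.010153
DUDUUD: m=51.3602, payoff=0.0000, prob=0.010153
UUDUUD: m=79.0677, payoff=0.0000, prob=0.021868
DDUUUD: m=43.8976, payoff=0.0000, prob=0.010153
UDUUUD: m=67.5792, payoff=0.0000, prob=0.021868
DUUUUD: m=57.7600, payoff=0.0000, prob=0.021868
UUUUUD: m=88.9200, payoff=0.0000, prob=0.047101
DDDDDU: m=19.2700, payoff=17.4200, prob=0.002189
UDDDDU: m=29.6656, payoff=7.0244, prob=0.004714
DUDDDU: m=29.6656, payoff=7.0244, prob=0.004714
UUDDDU: m=45.6695, payoff=0.0000, prob=0.010153
DDUDDU: m=29.6656, payoff=7.0244, prob=0.004714
UDUDDU: m=45.6695, payoff=0.0000, prob=0.010153
DUUDDU: m=45.6695, payoff=0.0000, prob=0.010153
UUUDDU: m=70.3070, payoff=0.0000, prob=0.021868
DDDUDU: m=29.6656, payoff=7.0244, prob=0.004714
UDDUDU: m=45.6695, payoff=0.0000, prob=0.010153
DUDUDU: m=45.6695, payoff=0.0000, prob=0.010153
UUDUDU: m=70.3070, payoff=0.0000, prob=0.021868
DDUUDU: m=43.8976, payoff=0.0000, prob=0.010153
UDUUDU: m=67.5792, payoff=0.0000, prob=0.021868
DUUUDU: m=57.7600, payoff=0.0000, prob=0.021868
UUUUDU: m=88.9200, payoff=0.0000, prob=0.047101
DDDDUU: m=25.3553, payoff=11.3347, prob=0.004714
UDDDUU: m=39.0337, payoff=0.0000, prob=0.010153
DUDDUU: m=39.0337, payoff=0.0000, prob=0.010153
UUDDUU: m=60.0914, payoff=0.0000, prob=0.021868
DDUDUU: m=39.0337, payoff=0.0000, prob=0.010153
UDUDUU: m=60.0914, payoff=0.0000, prob=0.021868
DUUDUU: m=57.7600, payoff=0.0000, prob=0.021868
UUUDUU: m=88.9200, payoff=0.0000, prob=0.047101
DDDUUU: m=33.3622, payoff=3.3278, prob=0.010153
UDDUUU: m=51.3602, payoff=0.0000, prob=0.021868
DUDUUU: m=51.3602, payoff=0.0000, prob=0.021868
UUDUUU: m=79.0677, payoff=0.0000, prob=0.047101
DDUUUU: m=43.8976, payoff=0.0000, prob=0.021868
UDUUUU: m=67.5792, payoff=0.0000, prob=0.047101
DUUUUU: m=57.7600, payoff=0.0000, prob=0.047101
UUUUUU: m=88.9200, payoff=0.0000, prob=0.101448
Price = Σ prob·payoff / R^6 = 0.534718 / 1.265319 = 0.4226

price = 0.4226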